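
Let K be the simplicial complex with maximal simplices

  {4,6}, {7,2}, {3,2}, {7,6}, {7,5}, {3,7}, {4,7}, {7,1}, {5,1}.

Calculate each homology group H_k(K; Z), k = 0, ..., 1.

H_0 = Z,  H_1 = Z^3.

We work with the vertex ordering 1 < 2 < 3 < 4 < 5 < 6 < 7. The simplices of K, each written with vertices in increasing order, are:

  0-simplices (7): [1], [2], [3], [4], [5], [6], [7]
  1-simplices (9): [1,5], [1,7], [2,3], [2,7], [3,7], [4,6], [4,7], [5,7], [6,7]

so the chain groups are C_0 ≅ Z^7, C_1 ≅ Z^9.

The boundary map ∂_1: C_1 → C_0 maps an edge to its endpoints' difference, ∂[p,q] = q − p.
The 7×9 boundary matrix has rank 6 and Smith normal form diag(1,1,1,1,1,1).

From H_k ≅ ker(∂_k) / im(∂_{k+1}) we obtain:

  H_0: rank C_0 − rank ∂_1 = 7 − 6 = 1, and the invariant factors of ∂_1 are all 1, so H_0 ≅ Z.
  H_1: rank ker ∂_1 − rank ∂_2 = (9 − 6) − 0 = 3, and there is no ∂_2, so H_1 ≅ Z^3.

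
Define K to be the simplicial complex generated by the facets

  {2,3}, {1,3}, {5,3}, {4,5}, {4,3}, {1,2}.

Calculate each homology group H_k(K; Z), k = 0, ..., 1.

H_0 ≅ Z,  H_1 ≅ Z^2.

K has 5 vertices, 6 edges.
rank ∂_0 = 0, rank ∂_1 = 4 ⇒ b_0 = 5 − 0 − 4 = 1; all invariant factors of ∂_1 are 1 so no torsion. So H_0 = Z.
rank ∂_1 = 4, rank ∂_2 = 0 ⇒ b_1 = 6 − 4 − 0 = 2. So H_1 = Z^2.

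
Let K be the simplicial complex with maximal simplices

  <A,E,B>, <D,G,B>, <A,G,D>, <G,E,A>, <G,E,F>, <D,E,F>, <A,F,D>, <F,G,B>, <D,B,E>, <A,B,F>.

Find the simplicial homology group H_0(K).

H_0 ≅ Z.

Fix the vertex order A < B < D < E < F < G and write every simplex with vertices in increasing order. Then dim K = 2 and the simplices of K are:

  0-simplices (6): A, B, D, E, F, G
  1-simplices (15): AB, AD, AE, AF, AG, BD, BE, BF, BG, DE, DF, DG, EF, EG, FG
  2-simplices (10): ABE, ABF, ADF, ADG, AEG, BDE, BDG, BFG, DEF, EFG

giving chain groups C_0 ≅ Z^6, C_1 ≅ Z^15, C_2 ≅ Z^10.

∂_1: C_1 → C_0 is given by ∂[p,q] = [q] − [p]. For instance
  ∂EF = F − E.
The resulting 6×15 matrix has rank 5, and its Smith normal form has invariant factors (1,1,1,1,1).

∂_2: C_2 → C_1 sends each 2-simplex [p,q,r] to [q,r] − [p,r] + [p,q]. For instance
  ∂ADF = DF − AF + AD,
  ∂BFG = FG − BG + BF.
This gives a 15×10 integer matrix of rank 10; reducing to Smith normal form yields diagonal entries (1,1,1,1,1,1,1,1,1,2).

Reading off H_k = ker ∂_k / im ∂_{k+1}:

  H_0: rank C_0 − rank ∂_1 = 6 − 5 = 1, and the invariant factors of ∂_1 are all 1, so H_0 = Z.

(K is a triangulation of the real projective plane RP^2.)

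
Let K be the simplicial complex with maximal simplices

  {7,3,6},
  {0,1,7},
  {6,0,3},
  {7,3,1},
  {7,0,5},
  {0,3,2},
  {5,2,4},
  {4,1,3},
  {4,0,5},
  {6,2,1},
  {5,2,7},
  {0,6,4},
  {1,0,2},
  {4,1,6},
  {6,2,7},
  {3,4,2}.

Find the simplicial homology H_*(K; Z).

Fix the vertex order 0 < 1 < 2 < 3 < 4 < 5 < 6 < 7 and write every simplex with vertices in increasing order. Then dim K = 2 and the simplices of K are:

  0-simplices (8): [0], [1], [2], [3], [4], [5], [6], [7]
  1-simplices (24): (24 of them)
  2-simplices (16): [0,1,2], [0,1,7], [0,2,3], [0,3,6], [0,4,5], [0,4,6], [0,5,7], [1,2,6], [1,3,4], [1,3,7], [1,4,6], [2,3,4], [2,4,5], [2,5,7], [2,6,7], [3,6,7]

so the chain groups are C_0 ≅ Z^8, C_1 ≅ Z^24, C_2 ≅ Z^16.

Boundary ∂_1: C_1 → C_0 is given by ∂[p,q] = [q] − [p]. For instance
  ∂[1,4] = [4] − [1].
The 8×24 boundary matrix has rank 7 and Smith normal form diag(1,1,1,1,1,1,1).

Boundary ∂_2: C_2 → C_1 acts by ∂[p,q,r] = [q,r] − [p,r] + [p,q]. For instance
  ∂[0,3,6] = [3,6] − [0,6] + [0,3],
  ∂[2,4,5] = [4,5] − [2,5] + [2,4].
The 24×16 boundary matrix has rank 15 and Smith normal form diag(1,1,1,1,1,1,1,1,1,1,1,1,1,1,1).

Reading off H_k = ker ∂_k / im ∂_{k+1}:

  H_0: rank C_0 − rank ∂_1 = 8 − 7 = 1, and the invariant factors of ∂_1 are all 1, so H_0 = Z.
  H_1: rank ker ∂_1 − rank ∂_2 = (24 − 7) − 15 = 2, and the invariant factors of ∂_2 are all 1, so H_1 = Z^2.
  H_2: rank ker ∂_2 − rank ∂_3 = (16 − 15) − 0 = 1, and there is no ∂_3, so H_2 = Z.

As a check, the Euler characteristic is 8 − 24 + 16 = 0, which agrees with 1 − 2 + 1 = 0.

H_0 = Z,  H_1 = Z^2,  H_2 = Z.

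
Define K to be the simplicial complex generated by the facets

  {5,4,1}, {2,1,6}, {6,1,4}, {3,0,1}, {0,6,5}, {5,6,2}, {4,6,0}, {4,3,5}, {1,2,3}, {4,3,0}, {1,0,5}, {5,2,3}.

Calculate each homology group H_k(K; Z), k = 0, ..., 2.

Order the vertices as 0 < 1 < 2 < 3 < 4 < 5 < 6. Listing each simplex with vertices in this order, K has dimension 2 with simplices:

  0-simplices (7): [0], [1], [2], [3], [4], [5], [6]
  1-simplices (18): [0,1], [0,3], [0,4], [0,5], [0,6], [1,2], [1,3], [1,4], [1,5], [1,6], [2,3], [2,5], [2,6], [3,4], [3,5], [4,5], [4,6], [5,6]
  2-simplices (12): [0,1,3], [0,1,5], [0,3,4], [0,4,6], [0,5,6], [1,2,3], [1,2,6], [1,4,5], [1,4,6], [2,3,5], [2,5,6], [3,4,5]

giving chain groups C_0 ≅ Z^7, C_1 ≅ Z^18, C_2 ≅ Z^12.

The boundary map ∂_1: C_1 → C_0 is given by ∂[p,q] = [q] − [p]. For instance
  ∂[0,5] = [5] − [0].
As a 7×18 matrix over Z this has rank 6, with invariant factors (1,1,1,1,1,1).

∂_2: C_2 → C_1 sends each 2-simplex [p,q,r] to [q,r] − [p,r] + [p,q]. For instance
  ∂[0,4,6] = [4,6] − [0,6] + [0,4],
  ∂[1,2,6] = [2,6] − [1,6] + [1,2].
The resulting 18×12 matrix has rank 12, and its Smith normal form has invariant factors (1,1,1,1,1,1,1,1,1,1,1,2).

Now H_k = ker ∂_k / im ∂_{k+1}, so:

  H_0: rank C_0 − rank ∂_1 = 7 − 6 = 1, and the invariant factors of ∂_1 are all 1, so H_0 ≅ Z.
  H_1: rank ker ∂_1 − rank ∂_2 = (18 − 6) − 12 = 0, and ∂_2 has invariant factor 2 > 1, so H_1 ≅ Z/2Z.
  H_2: rank ker ∂_2 − rank ∂_3 = (12 − 12) − 0 = 0, and there is no ∂_3, so H_2 ≅ 0.

(K is a triangulation of the real projective plane RP^2.)

H_0 = Z,  H_1 = Z/2Z,  H_2 = 0.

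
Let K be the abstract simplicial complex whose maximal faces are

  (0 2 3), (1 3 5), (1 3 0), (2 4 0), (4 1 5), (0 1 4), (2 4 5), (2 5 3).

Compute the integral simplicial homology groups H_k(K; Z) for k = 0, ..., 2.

H_0 ≅ Z,  H_1 = 0,  H_2 ≅ Z.

We work with the vertex ordering 0 < 1 < 2 < 3 < 4 < 5. The simplices of K, each written with vertices in increasing order, are:

  0-simplices (6): [0], [1], [2], [3], [4], [5]
  1-simplices (12): [0,1], [0,2], [0,3], [0,4], [1,3], [1,4], [1,5], [2,3], [2,4], [2,5], [3,5], [4,5]
  2-simplices (8): [0,1,3], [0,1,4], [0,2,3], [0,2,4], [1,3,5], [1,4,5], [2,3,5], [2,4,5]

giving chain groups C_0 ≅ Z^6, C_1 ≅ Z^12, C_2 ≅ Z^8.

The boundary map ∂_1: C_1 → C_0 maps an edge to its endpoints' difference, ∂[p,q] = q − p.
The 6×12 boundary matrix has rank 5 and Smith normal form diag(1,1,1,1,1).

Boundary ∂_2: C_2 → C_1 maps a triangle to the signed sum of its edges. For instance
  ∂[1,3,5] = [3,5] − [1,5] + [1,3],
  ∂[0,1,4] = [1,4] − [0,4] + [0,1].
The 12×8 boundary matrix has rank 7 and Smith normal form diag(1,1,1,1,1,1,1).

Computing H_k = (kernel of ∂_k) / (image of ∂_{k+1}):

  H_0: rank C_0 − rank ∂_1 = 6 − 5 = 1, and the invariant factors of ∂_1 are all 1, so H_0 = Z.
  H_1: rank ker ∂_1 − rank ∂_2 = (12 − 5) − 7 = 0, and the invariant factors of ∂_2 are all 1, so H_1 = 0.
  H_2: rank ker ∂_2 − rank ∂_3 = (8 − 7) − 0 = 1, and there is no ∂_3, so H_2 = Z.

(K is a triangulation of the 2-sphere S^2.)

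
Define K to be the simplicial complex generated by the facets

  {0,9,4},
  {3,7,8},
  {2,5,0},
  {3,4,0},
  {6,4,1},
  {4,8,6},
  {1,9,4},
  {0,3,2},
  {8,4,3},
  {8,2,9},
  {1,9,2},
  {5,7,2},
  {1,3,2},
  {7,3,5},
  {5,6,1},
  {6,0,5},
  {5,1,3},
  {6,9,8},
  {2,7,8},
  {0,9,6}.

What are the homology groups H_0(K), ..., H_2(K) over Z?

H_0 ≅ Z,  H_1 ≅ Z ⊕ Z/2Z,  H_2 = 0.

Take the total order 0 < 1 < 2 < 3 < 4 < 5 < 6 < 7 < 8 < 9 on the vertex set. Then K (dimension 2) consists of the simplices:

  0-simplices (10): [0], [1], [2], [3], [4], [5], [6], [7], [8], [9]
  1-simplices (30): (30 of them)
  2-simplices (20): (20 of them)

giving chain groups C_0 ≅ Z^10, C_1 ≅ Z^30, C_2 ≅ Z^20.

The boundary map ∂_1: C_1 → C_0 is given by ∂[p,q] = [q] − [p]. For instance
  ∂[3,5] = [5] − [3].
The resulting 10×30 matrix has rank 9, and its Smith normal form has invariant factors (1,1,1,1,1,1,1,1,1).

The boundary map ∂_2: C_2 → C_1 maps a triangle to the signed sum of its edges. For instance
  ∂[0,2,3] = [2,3] − [0,3] + [0,2],
  ∂[1,4,9] = [4,9] − [1,9] + [1,4].
The resulting 30×20 matrix has rank 20, and its Smith normal form has invariant factors (1,1,1,1,1,1,1,1,1,1,1,1,1,1,1,1,1,1,1,2).

Now H_k = ker ∂_k / im ∂_{k+1}, so:

  H_0: rank C_0 − rank ∂_1 = 10 − 9 = 1, and the invariant factors of ∂_1 are all 1, so H_0 ≅ Z.
  H_1: rank ker ∂_1 − rank ∂_2 = (30 − 9) − 20 = 1, and ∂_2 has invariant factor 2 > 1, so H_1 ≅ Z ⊕ Z/2Z.
  H_2: rank ker ∂_2 − rank ∂_3 = (20 − 20) − 0 = 0, and there is no ∂_3, so H_2 ≅ 0.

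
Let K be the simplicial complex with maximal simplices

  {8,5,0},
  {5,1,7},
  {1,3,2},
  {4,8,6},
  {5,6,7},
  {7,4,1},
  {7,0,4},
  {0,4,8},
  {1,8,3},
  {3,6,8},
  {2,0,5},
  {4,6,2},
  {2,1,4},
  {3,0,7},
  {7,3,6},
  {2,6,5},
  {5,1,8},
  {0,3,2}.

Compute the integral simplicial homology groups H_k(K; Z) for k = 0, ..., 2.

H_0 ≅ Z,  H_1 ≅ Z^2,  H_2 ≅ Z.

Order the vertices as 0 < 1 < 2 < 3 < 4 < 5 < 6 < 7 < 8. Listing each simplex with vertices in this order, K has dimension 2 with simplices:

  0-simplices (9): [0], [1], [2], [3], [4], [5], [6], [7], [8]
  1-simplices (27): (27 of them)
  2-simplices (18): [0,2,3], [0,2,5], [0,3,7], [0,4,7], [0,4,8], [0,5,8], [1,2,3], [1,2,4], [1,3,8], [1,4,7], [1,5,7], [1,5,8], [2,4,6], [2,5,6], [3,6,7], [3,6,8], [4,6,8], [5,6,7]

giving chain groups C_0 ≅ Z^9, C_1 ≅ Z^27, C_2 ≅ Z^18.

The boundary map ∂_1: C_1 → C_0 is given by ∂[p,q] = [q] − [p].
The resulting 9×27 matrix has rank 8, and its Smith normal form has invariant factors (1,1,1,1,1,1,1,1).

∂_2: C_2 → C_1 maps a triangle to the signed sum of its edges. For instance
  ∂[2,4,6] = [4,6] − [2,6] + [2,4],
  ∂[0,5,8] = [5,8] − [0,8] + [0,5].
As a 27×18 matrix over Z this has rank 17, with invariant factors (1,1,1,1,1,1,1,1,1,1,1,1,1,1,1,1,1).

Reading off H_k = ker ∂_k / im ∂_{k+1}:

  H_0: rank C_0 − rank ∂_1 = 9 − 8 = 1, and the invariant factors of ∂_1 are all 1, so H_0 = Z.
  H_1: rank ker ∂_1 − rank ∂_2 = (27 − 8) − 17 = 2, and the invariant factors of ∂_2 are all 1, so H_1 = Z^2.
  H_2: rank ker ∂_2 − rank ∂_3 = (18 − 17) − 0 = 1, and there is no ∂_3, so H_2 = Z.

As a check, the Euler characteristic is 9 − 27 + 18 = 0, which agrees with 1 − 2 + 1 = 0.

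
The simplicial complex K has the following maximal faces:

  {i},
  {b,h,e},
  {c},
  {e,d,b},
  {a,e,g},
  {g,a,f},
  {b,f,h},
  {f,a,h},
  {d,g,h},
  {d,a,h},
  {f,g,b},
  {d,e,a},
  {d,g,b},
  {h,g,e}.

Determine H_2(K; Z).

Take the total order a < b < c < d < e < f < g < h < i on the vertex set. Then K (dimension 2) consists of the simplices:

  0-simplices (9): a, b, c, d, e, f, g, h, i
  1-simplices (18): ad, ae, af, ag, ah, bd, be, bf, bg, bh, de, dg, dh, eg, eh, fg, fh, gh
  2-simplices (12): ade, adh, aeg, afg, afh, bde, bdg, beh, bfg, bfh, dgh, egh

giving chain groups C_0 ≅ Z^9, C_1 ≅ Z^18, C_2 ≅ Z^12.

The boundary map ∂_1: C_1 → C_0 is given by ∂[p,q] = [q] − [p].
The resulting 9×18 matrix has rank 6, and its Smith normal form has invariant factors (1,1,1,1,1,1).

∂_2: C_2 → C_1 sends each 2-simplex [p,q,r] to [q,r] − [p,r] + [p,q]. For instance
  ∂afg = fg − ag + af,
  ∂beh = eh − bh + be.
The 18×12 boundary matrix has rank 12 and Smith normal form diag(1,1,1,1,1,1,1,1,1,1,1,2).

From H_k ≅ ker(∂_k) / im(∂_{k+1}) we obtain:

  H_2: rank ker ∂_2 − rank ∂_3 = (12 − 12) − 0 = 0, and there is no ∂_3, so H_2 = 0.

H_2 = 0.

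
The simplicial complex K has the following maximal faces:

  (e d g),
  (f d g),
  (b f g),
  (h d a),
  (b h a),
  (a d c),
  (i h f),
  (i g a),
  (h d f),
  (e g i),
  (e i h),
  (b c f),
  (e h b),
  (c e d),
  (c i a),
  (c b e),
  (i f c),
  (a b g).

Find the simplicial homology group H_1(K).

Fix the vertex order a < b < c < d < e < f < g < h < i and write every simplex with vertices in increasing order. Then dim K = 2 and the simplices of K are:

  0-simplices (9): a, b, c, d, e, f, g, h, i
  1-simplices (27): ab, ac, ad, ag, ah, ai, bc, be, bf, bg, bh, cd, ce, cf, ci, de, df, dg, dh, eg, eh, ei, fg, fh, fi, gi, hi
  2-simplices (18): abg, abh, acd, aci, adh, agi, bce, bcf, beh, bfg, cde, cfi, deg, dfg, dfh, egi, ehi, fhi

so the chain groups are C_0 ≅ Z^9, C_1 ≅ Z^27, C_2 ≅ Z^18.

∂_1: C_1 → C_0 maps an edge to its endpoints' difference, ∂[p,q] = q − p. For instance
  ∂ab = b − a.
The resulting 9×27 matrix has rank 8, and its Smith normal form has invariant factors (1,1,1,1,1,1,1,1).

∂_2: C_2 → C_1 acts by ∂[p,q,r] = [q,r] − [p,r] + [p,q]. For instance
  ∂beh = eh − bh + be,
  ∂acd = cd − ad + ac.
This gives a 27×18 integer matrix of rank 17; reducing to Smith normal form yields diagonal entries (1,1,1,1,1,1,1,1,1,1,1,1,1,1,1,1,1).

Computing H_k = (kernel of ∂_k) / (image of ∂_{k+1}):

  H_1: rank ker ∂_1 − rank ∂_2 = (27 − 8) − 17 = 2, and the invariant factors of ∂_2 are all 1, so H_1 = Z^2.

H_1 ≅ Z^2.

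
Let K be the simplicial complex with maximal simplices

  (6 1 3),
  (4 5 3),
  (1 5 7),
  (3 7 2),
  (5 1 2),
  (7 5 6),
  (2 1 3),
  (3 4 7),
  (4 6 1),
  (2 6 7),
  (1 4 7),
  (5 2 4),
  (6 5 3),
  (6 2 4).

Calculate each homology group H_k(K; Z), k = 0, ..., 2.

H_0 ≅ Z,  H_1 ≅ Z^2,  H_2 ≅ Z.

Fix the vertex order 1 < 2 < 3 < 4 < 5 < 6 < 7 and write every simplex with vertices in increasing order. Then dim K = 2 and the simplices of K are:

  0-simplices (7): [1], [2], [3], [4], [5], [6], [7]
  1-simplices (21): [1,2], [1,3], [1,4], [1,5], [1,6], [1,7], [2,3], [2,4], [2,5], [2,6], [2,7], [3,4], [3,5], [3,6], [3,7], [4,5], [4,6], [4,7], [5,6], [5,7], [6,7]
  2-simplices (14): [1,2,3], [1,2,5], [1,3,6], [1,4,6], [1,4,7], [1,5,7], [2,3,7], [2,4,5], [2,4,6], [2,6,7], [3,4,5], [3,4,7], [3,5,6], [5,6,7]

giving chain groups C_0 ≅ Z^7, C_1 ≅ Z^21, C_2 ≅ Z^14.

∂_1: C_1 → C_0 maps an edge to its endpoints' difference, ∂[p,q] = q − p. For instance
  ∂[1,2] = [2] − [1].
The 7×21 boundary matrix has rank 6 and Smith normal form diag(1,1,1,1,1,1).

The boundary map ∂_2: C_2 → C_1 sends each 2-simplex [p,q,r] to [q,r] − [p,r] + [p,q]. For instance
  ∂[1,2,5] = [2,5] − [1,5] + [1,2],
  ∂[3,4,5] = [4,5] − [3,5] + [3,4].
This gives a 21×14 integer matrix of rank 13; reducing to Smith normal form yields diagonal entries (1,1,1,1,1,1,1,1,1,1,1,1,1).

Now H_k = ker ∂_k / im ∂_{k+1}, so:

  H_0: rank C_0 − rank ∂_1 = 7 − 6 = 1, and the invariant factors of ∂_1 are all 1, so H_0 ≅ Z.
  H_1: rank ker ∂_1 − rank ∂_2 = (21 − 6) − 13 = 2, and the invariant factors of ∂_2 are all 1, so H_1 ≅ Z^2.
  H_2: rank ker ∂_2 − rank ∂_3 = (14 − 13) − 0 = 1, and there is no ∂_3, so H_2 ≅ Z.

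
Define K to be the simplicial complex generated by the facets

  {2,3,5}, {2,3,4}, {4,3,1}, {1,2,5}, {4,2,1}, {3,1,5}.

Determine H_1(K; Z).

H_1 ≅ 0.

Take the total order 1 < 2 < 3 < 4 < 5 on the vertex set. Then K (dimension 2) consists of the simplices:

  0-simplices (5): [1], [2], [3], [4], [5]
  1-simplices (9): [1,2], [1,3], [1,4], [1,5], [2,3], [2,4], [2,5], [3,4], [3,5]
  2-simplices (6): [1,2,4], [1,2,5], [1,3,4], [1,3,5], [2,3,4], [2,3,5]

giving chain groups C_0 ≅ Z^5, C_1 ≅ Z^9, C_2 ≅ Z^6.

The boundary map ∂_1: C_1 → C_0 maps an edge to its endpoints' difference, ∂[p,q] = q − p.
As a 5×9 matrix over Z this has rank 4, with invariant factors (1,1,1,1).

The boundary map ∂_2: C_2 → C_1 maps a triangle to the signed sum of its edges. For instance
  ∂[1,2,4] = [2,4] − [1,4] + [1,2],
  ∂[2,3,4] = [3,4] − [2,4] + [2,3].
This gives a 9×6 integer matrix of rank 5; reducing to Smith normal form yields diagonal entries (1,1,1,1,1).

Reading off H_k = ker ∂_k / im ∂_{k+1}:

  H_1: rank ker ∂_1 − rank ∂_2 = (9 − 4) − 5 = 0, and the invariant factors of ∂_2 are all 1, so H_1 ≅ 0.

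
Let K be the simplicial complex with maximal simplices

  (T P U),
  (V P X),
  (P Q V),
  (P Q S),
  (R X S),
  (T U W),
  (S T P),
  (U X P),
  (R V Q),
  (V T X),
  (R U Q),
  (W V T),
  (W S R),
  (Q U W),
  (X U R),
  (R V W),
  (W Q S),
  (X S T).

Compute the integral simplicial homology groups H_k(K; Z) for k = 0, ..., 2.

Fix the vertex order P < Q < R < S < T < U < V < W < X and write every simplex with vertices in increasing order. Then dim K = 2 and the simplices of K are:

  0-simplices (9): P, Q, R, S, T, U, V, W, X
  1-simplices (27): PQ, PS, PT, PU, PV, PX, QR, QS, QU, QV, QW, RS, RU, RV, RW, RX, ST, SW, SX, TU, TV, TW, TX, UW, UX, VW, VX
  2-simplices (18): PQS, PQV, PST, PTU, PUX, PVX, QRU, QRV, QSW, QUW, RSW, RSX, RUX, RVW, STX, TUW, TVW, TVX

Hence C_0 ≅ Z^9, C_1 ≅ Z^27, C_2 ≅ Z^18.

Boundary ∂_1: C_1 → C_0 sends each edge [p,q] (with p < q) to q − p.
The resulting 9×27 matrix has rank 8, and its Smith normal form has invariant factors (1,1,1,1,1,1,1,1).

Boundary ∂_2: C_2 → C_1 acts by ∂[p,q,r] = [q,r] − [p,r] + [p,q]. For instance
  ∂RSW = SW − RW + RS,
  ∂TVX = VX − TX + TV.
This gives a 27×18 integer matrix of rank 18; reducing to Smith normal form yields diagonal entries (1,1,1,1,1,1,1,1,1,1,1,1,1,1,1,1,1,2).

Now H_k = ker ∂_k / im ∂_{k+1}, so:

  H_0: rank C_0 − rank ∂_1 = 9 − 8 = 1, and the invariant factors of ∂_1 are all 1, so H_0 ≅ Z.
  H_1: rank ker ∂_1 − rank ∂_2 = (27 − 8) − 18 = 1, and ∂_2 has invariant factor 2 > 1, so H_1 ≅ Z ⊕ Z/2Z.
  H_2: rank ker ∂_2 − rank ∂_3 = (18 − 18) − 0 = 0, and there is no ∂_3, so H_2 ≅ 0.

As a check, the Euler characteristic is 9 − 27 + 18 = 0, which agrees with 1 − 1 + 0 = 0.
(K is a triangulation of the Klein bottle.)

H_0 = Z,  H_1 = Z ⊕ Z/2Z,  H_2 = 0.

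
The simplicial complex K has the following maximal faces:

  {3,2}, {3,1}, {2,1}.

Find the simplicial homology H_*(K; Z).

We work with the vertex ordering 1 < 2 < 3. The simplices of K, each written with vertices in increasing order, are:

  0-simplices (3): [1], [2], [3]
  1-simplices (3): [1,2], [1,3], [2,3]

giving chain groups C_0 ≅ Z^3, C_1 ≅ Z^3.

∂_1: C_1 → C_0 sends each edge [p,q] (with p < q) to q − p. For instance
  ∂[2,3] = [3] − [2].
The 3×3 boundary matrix has rank 2 and Smith normal form diag(1,1).

Now H_k = ker ∂_k / im ∂_{k+1}, so:

  H_0: rank C_0 − rank ∂_1 = 3 − 2 = 1, and the invariant factors of ∂_1 are all 1, so H_0 ≅ Z.
  H_1: rank ker ∂_1 − rank ∂_2 = (3 − 2) − 0 = 1, and there is no ∂_2, so H_1 ≅ Z.

H_0 = Z,  H_1 = Z.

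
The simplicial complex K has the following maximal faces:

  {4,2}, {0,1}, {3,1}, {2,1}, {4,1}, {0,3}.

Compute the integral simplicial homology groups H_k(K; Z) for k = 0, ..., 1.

H_0 ≅ Z,  H_1 ≅ Z^2.

Fix the vertex order 0 < 1 < 2 < 3 < 4 and write every simplex with vertices in increasing order. Then dim K = 1 and the simplices of K are:

  0-simplices (5): [0], [1], [2], [3], [4]
  1-simplices (6): [0,1], [0,3], [1,2], [1,3], [1,4], [2,4]

Hence C_0 ≅ Z^5, C_1 ≅ Z^6.

∂_1: C_1 → C_0 sends each edge [p,q] (with p < q) to q − p.
The resulting 5×6 matrix has rank 4, and its Smith normal form has invariant factors (1,1,1,1).

From H_k ≅ ker(∂_k) / im(∂_{k+1}) we obtain:

  H_0: rank C_0 − rank ∂_1 = 5 − 4 = 1, and the invariant factors of ∂_1 are all 1, so H_0 = Z.
  H_1: rank ker ∂_1 − rank ∂_2 = (6 − 4) − 0 = 2, and there is no ∂_2, so H_1 = Z^2.

As a check, the Euler characteristic is 5 − 6 = -1, which agrees with 1 − 2 = -1.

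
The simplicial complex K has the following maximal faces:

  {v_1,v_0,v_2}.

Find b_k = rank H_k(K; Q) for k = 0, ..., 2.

b_0 = 1, b_1 = 0, b_2 = 0.

Fix the vertex order v_0 < v_1 < v_2 and write every simplex with vertices in increasing order. Then dim K = 2 and the simplices of K are:

  0-simplices (3): [v_0], [v_1], [v_2]
  1-simplices (3): [v_0,v_1], [v_0,v_2], [v_1,v_2]
  2-simplices (1): [v_0,v_1,v_2]

giving chain groups C_0 ≅ Z^3, C_1 ≅ Z^3, C_2 ≅ Z^1.

The boundary map ∂_1: C_1 → C_0 is given by ∂[p,q] = [q] − [p]. For instance
  ∂[v_0,v_1] = [v_1] − [v_0].
The resulting 3×3 matrix has rank 2, and its Smith normal form has invariant factors (1,1).

Boundary ∂_2: C_2 → C_1 maps a triangle to the signed sum of its edges. For instance
  ∂[v_0,v_1,v_2] = [v_1,v_2] − [v_0,v_2] + [v_0,v_1].
The 3×1 boundary matrix has rank 1 and Smith normal form diag(1).

Computing H_k = (kernel of ∂_k) / (image of ∂_{k+1}):

  H_0: rank C_0 − rank ∂_1 = 3 − 2 = 1, and the invariant factors of ∂_1 are all 1, so H_0 = Z.
  H_1: rank ker ∂_1 − rank ∂_2 = (3 − 2) − 1 = 0, and the invariant factors of ∂_2 are all 1, so H_1 = 0.
  H_2: rank ker ∂_2 − rank ∂_3 = (1 − 1) − 0 = 0, and there is no ∂_3, so H_2 = 0.

As a check, the Euler characteristic is 3 − 3 + 1 = 1, which agrees with 1 − 0 + 0 = 1.

Hence the Betti numbers are b_0 = 1, b_1 = 0, b_2 = 0.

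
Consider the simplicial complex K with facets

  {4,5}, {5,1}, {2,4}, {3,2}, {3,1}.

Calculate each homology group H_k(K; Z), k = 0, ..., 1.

Fix the vertex order 1 < 2 < 3 < 4 < 5 and write every simplex with vertices in increasing order. Then dim K = 1 and the simplices of K are:

  0-simplices (5): [1], [2], [3], [4], [5]
  1-simplices (5): [1,3], [1,5], [2,3], [2,4], [4,5]

so the chain groups are C_0 ≅ Z^5, C_1 ≅ Z^5.

Boundary ∂_1: C_1 → C_0 is given by ∂[p,q] = [q] − [p].
This gives a 5×5 integer matrix of rank 4; reducing to Smith normal form yields diagonal entries (1,1,1,1).

Computing H_k = (kernel of ∂_k) / (image of ∂_{k+1}):

  H_0: rank C_0 − rank ∂_1 = 5 − 4 = 1, and the invariant factors of ∂_1 are all 1, so H_0 ≅ Z.
  H_1: rank ker ∂_1 − rank ∂_2 = (5 − 4) − 0 = 1, and there is no ∂_2, so H_1 ≅ Z.

H_0 ≅ Z,  H_1 ≅ Z.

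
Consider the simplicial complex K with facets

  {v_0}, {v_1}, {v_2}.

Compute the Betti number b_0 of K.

b_0 = 3.

Order the vertices as v_0 < v_1 < v_2. Listing each simplex with vertices in this order, K has dimension 0 with simplices:

  0-simplices (3): [v_0], [v_1], [v_2]

Hence C_0 ≅ Z^3.

Reading off H_k = ker ∂_k / im ∂_{k+1}:

  H_0: rank C_0 − rank ∂_1 = 3 − 0 = 3, and there is no ∂_1, so H_0 ≅ Z^3.

Hence the Betti numbers are b_0 = 3.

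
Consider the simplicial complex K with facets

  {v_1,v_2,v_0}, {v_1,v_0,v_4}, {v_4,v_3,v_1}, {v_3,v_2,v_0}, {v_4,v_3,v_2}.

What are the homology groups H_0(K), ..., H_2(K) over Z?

H_0 ≅ Z,  H_1 ≅ Z,  H_2 = 0.

Take the total order v_0 < v_1 < v_2 < v_3 < v_4 on the vertex set. Then K (dimension 2) consists of the simplices:

  0-simplices (5): [v_0], [v_1], [v_2], [v_3], [v_4]
  1-simplices (10): [v_0,v_1], [v_0,v_2], [v_0,v_3], [v_0,v_4], [v_1,v_2], [v_1,v_3], [v_1,v_4], [v_2,v_3], [v_2,v_4], [v_3,v_4]
  2-simplices (5): [v_0,v_1,v_2], [v_0,v_1,v_4], [v_0,v_2,v_3], [v_1,v_3,v_4], [v_2,v_3,v_4]

Hence C_0 ≅ Z^5, C_1 ≅ Z^10, C_2 ≅ Z^5.

Boundary ∂_1: C_1 → C_0 is given by ∂[p,q] = [q] − [p]. For instance
  ∂[v_3,v_4] = [v_4] − [v_3].
The resulting 5×10 matrix has rank 4, and its Smith normal form has invariant factors (1,1,1,1).

Boundary ∂_2: C_2 → C_1 sends each 2-simplex [p,q,r] to [q,r] − [p,r] + [p,q]. For instance
  ∂[v_1,v_3,v_4] = [v_3,v_4] − [v_1,v_4] + [v_1,v_3],
  ∂[v_2,v_3,v_4] = [v_3,v_4] − [v_2,v_4] + [v_2,v_3].
The resulting 10×5 matrix has rank 5, and its Smith normal form has invariant factors (1,1,1,1,1).

From H_k ≅ ker(∂_k) / im(∂_{k+1}) we obtain:

  H_0: rank C_0 − rank ∂_1 = 5 − 4 = 1, and the invariant factors of ∂_1 are all 1, so H_0 = Z.
  H_1: rank ker ∂_1 − rank ∂_2 = (10 − 4) − 5 = 1, and the invariant factors of ∂_2 are all 1, so H_1 = Z.
  H_2: rank ker ∂_2 − rank ∂_3 = (5 − 5) − 0 = 0, and there is no ∂_3, so H_2 = 0.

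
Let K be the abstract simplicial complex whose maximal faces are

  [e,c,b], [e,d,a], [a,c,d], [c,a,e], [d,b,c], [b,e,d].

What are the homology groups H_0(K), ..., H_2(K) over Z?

H_0 = Z,  H_1 = 0,  H_2 = Z.

Take the total order a < b < c < d < e on the vertex set. Then K (dimension 2) consists of the simplices:

  0-simplices (5): a, b, c, d, e
  1-simplices (9): ac, ad, ae, bc, bd, be, cd, ce, de
  2-simplices (6): acd, ace, ade, bcd, bce, bde

so the chain groups are C_0 ≅ Z^5, C_1 ≅ Z^9, C_2 ≅ Z^6.

The boundary map ∂_1: C_1 → C_0 sends each edge [p,q] (with p < q) to q − p. For instance
  ∂ae = e − a.
The resulting 5×9 matrix has rank 4, and its Smith normal form has invariant factors (1,1,1,1).

∂_2: C_2 → C_1 acts by ∂[p,q,r] = [q,r] − [p,r] + [p,q]. For instance
  ∂ade = de − ae + ad,
  ∂bcd = cd − bd + bc.
This gives a 9×6 integer matrix of rank 5; reducing to Smith normal form yields diagonal entries (1,1,1,1,1).

From H_k ≅ ker(∂_k) / im(∂_{k+1}) we obtain:

  H_0: rank C_0 − rank ∂_1 = 5 − 4 = 1, and the invariant factors of ∂_1 are all 1, so H_0 = Z.
  H_1: rank ker ∂_1 − rank ∂_2 = (9 − 4) − 5 = 0, and the invariant factors of ∂_2 are all 1, so H_1 = 0.
  H_2: rank ker ∂_2 − rank ∂_3 = (6 − 5) − 0 = 1, and there is no ∂_3, so H_2 = Z.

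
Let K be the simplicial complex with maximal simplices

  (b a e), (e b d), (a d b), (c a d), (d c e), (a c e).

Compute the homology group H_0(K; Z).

Order the vertices as a < b < c < d < e. Listing each simplex with vertices in this order, K has dimension 2 with simplices:

  0-simplices (5): a, b, c, d, e
  1-simplices (9): ab, ac, ad, ae, bd, be, cd, ce, de
  2-simplices (6): abd, abe, acd, ace, bde, cde

so the chain groups are C_0 ≅ Z^5, C_1 ≅ Z^9, C_2 ≅ Z^6.

Boundary ∂_1: C_1 → C_0 is given by ∂[p,q] = [q] − [p]. For instance
  ∂de = e − d.
The resulting 5×9 matrix has rank 4, and its Smith normal form has invariant factors (1,1,1,1).

The boundary map ∂_2: C_2 → C_1 sends each 2-simplex [p,q,r] to [q,r] − [p,r] + [p,q]. For instance
  ∂abd = bd − ad + ab,
  ∂acd = cd − ad + ac.
This gives a 9×6 integer matrix of rank 5; reducing to Smith normal form yields diagonal entries (1,1,1,1,1).

Computing H_k = (kernel of ∂_k) / (image of ∂_{k+1}):

  H_0: rank C_0 − rank ∂_1 = 5 − 4 = 1, and the invariant factors of ∂_1 are all 1, so H_0 = Z.

(K is a triangulation of the 2-sphere S^2.)

H_0 = Z.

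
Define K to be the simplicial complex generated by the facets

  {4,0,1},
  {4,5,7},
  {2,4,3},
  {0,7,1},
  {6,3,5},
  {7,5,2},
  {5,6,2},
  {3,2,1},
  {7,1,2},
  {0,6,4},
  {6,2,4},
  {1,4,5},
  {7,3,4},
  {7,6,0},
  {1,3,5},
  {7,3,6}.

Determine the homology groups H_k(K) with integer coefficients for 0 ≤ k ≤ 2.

H_0 ≅ Z,  H_1 ≅ Z^2,  H_2 ≅ Z.

K has 8 vertices, 24 edges, 16 triangles.
rank ∂_0 = 0, rank ∂_1 = 7 ⇒ b_0 = 8 − 0 − 7 = 1; all invariant factors of ∂_1 are 1 so no torsion. So H_0 = Z.
rank ∂_1 = 7, rank ∂_2 = 15 ⇒ b_1 = 24 − 7 − 15 = 2; all invariant factors of ∂_2 are 1 so no torsion. So H_1 = Z^2.
rank ∂_2 = 15, rank ∂_3 = 0 ⇒ b_2 = 16 − 15 − 0 = 1. So H_2 = Z.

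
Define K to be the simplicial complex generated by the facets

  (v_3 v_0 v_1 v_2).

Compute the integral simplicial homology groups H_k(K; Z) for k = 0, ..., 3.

H_0 ≅ Z,  H_1 = 0,  H_2 = 0,  H_3 = 0.

We work with the vertex ordering v_0 < v_1 < v_2 < v_3. The simplices of K, each written with vertices in increasing order, are:

  0-simplices (4): [v_0], [v_1], [v_2], [v_3]
  1-simplices (6): [v_0,v_1], [v_0,v_2], [v_0,v_3], [v_1,v_2], [v_1,v_3], [v_2,v_3]
  2-simplices (4): [v_0,v_1,v_2], [v_0,v_1,v_3], [v_0,v_2,v_3], [v_1,v_2,v_3]
  3-simplices (1): [v_0,v_1,v_2,v_3]

so the chain groups are C_0 ≅ Z^4, C_1 ≅ Z^6, C_2 ≅ Z^4, C_3 ≅ Z^1.

The boundary map ∂_1: C_1 → C_0 maps an edge to its endpoints' difference, ∂[p,q] = q − p. For instance
  ∂[v_2,v_3] = [v_3] − [v_2].
As a 4×6 matrix over Z this has rank 3, with invariant factors (1,1,1).

∂_2: C_2 → C_1 maps a triangle to the signed sum of its edges. For instance
  ∂[v_1,v_2,v_3] = [v_2,v_3] − [v_1,v_3] + [v_1,v_2],
  ∂[v_0,v_1,v_3] = [v_1,v_3] − [v_0,v_3] + [v_0,v_1].
The 6×4 boundary matrix has rank 3 and Smith normal form diag(1,1,1).

∂_3: C_3 → C_2 sends each 3-simplex σ to the alternating sum Σ_i (−1)^i (σ with its i-th vertex removed). For instance
  ∂[v_0,v_1,v_2,v_3] = [v_1,v_2,v_3] − [v_0,v_2,v_3] + [v_0,v_1,v_3] − [v_0,v_1,v_2].
The resulting 4×1 matrix has rank 1, and its Smith normal form has invariant factors (1).

Now H_k = ker ∂_k / im ∂_{k+1}, so:

  H_0: rank C_0 − rank ∂_1 = 4 − 3 = 1, and the invariant factors of ∂_1 are all 1, so H_0 ≅ Z.
  H_1: rank ker ∂_1 − rank ∂_2 = (6 − 3) − 3 = 0, and the invariant factors of ∂_2 are all 1, so H_1 ≅ 0.
  H_2: rank ker ∂_2 − rank ∂_3 = (4 − 3) − 1 = 0, and the invariant factors of ∂_3 are all 1, so H_2 ≅ 0.
  H_3: rank ker ∂_3 − rank ∂_4 = (1 − 1) − 0 = 0, and there is no ∂_4, so H_3 ≅ 0.

As a check, the Euler characteristic is 4 − 6 + 4 − 1 = 1, which agrees with 1 − 0 + 0 − 0 = 1.
(K is a triangulation of the 3-simplex.)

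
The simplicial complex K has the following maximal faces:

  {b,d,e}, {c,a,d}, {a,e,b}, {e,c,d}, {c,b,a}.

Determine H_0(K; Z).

Order the vertices as a < b < c < d < e. Listing each simplex with vertices in this order, K has dimension 2 with simplices:

  0-simplices (5): a, b, c, d, e
  1-simplices (10): ab, ac, ad, ae, bc, bd, be, cd, ce, de
  2-simplices (5): abc, abe, acd, bde, cde

Hence C_0 ≅ Z^5, C_1 ≅ Z^10, C_2 ≅ Z^5.

Boundary ∂_1: C_1 → C_0 is given by ∂[p,q] = [q] − [p].
As a 5×10 matrix over Z this has rank 4, with invariant factors (1,1,1,1).

∂_2: C_2 → C_1 maps a triangle to the signed sum of its edges. For instance
  ∂acd = cd − ad + ac,
  ∂abc = bc − ac + ab.
The 10×5 boundary matrix has rank 5 and Smith normal form diag(1,1,1,1,1).

Reading off H_k = ker ∂_k / im ∂_{k+1}:

  H_0: rank C_0 − rank ∂_1 = 5 − 4 = 1, and the invariant factors of ∂_1 are all 1, so H_0 ≅ Z.

H_0 ≅ Z.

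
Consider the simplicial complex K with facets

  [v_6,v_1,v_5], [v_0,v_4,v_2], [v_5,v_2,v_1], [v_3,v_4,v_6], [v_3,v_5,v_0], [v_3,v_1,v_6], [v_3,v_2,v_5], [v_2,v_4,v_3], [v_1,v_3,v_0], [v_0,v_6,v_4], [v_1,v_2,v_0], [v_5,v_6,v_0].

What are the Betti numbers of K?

b_0 = 1, b_1 = 0, b_2 = 0.

Fix the vertex order v_0 < v_1 < v_2 < v_3 < v_4 < v_5 < v_6 and write every simplex with vertices in increasing order. Then dim K = 2 and the simplices of K are:

  0-simplices (7): [v_0], [v_1], [v_2], [v_3], [v_4], [v_5], [v_6]
  1-simplices (18): (18 of them)
  2-simplices (12): (12 of them)

giving chain groups C_0 ≅ Z^7, C_1 ≅ Z^18, C_2 ≅ Z^12.

∂_1: C_1 → C_0 sends each edge [p,q] (with p < q) to q − p.
The resulting 7×18 matrix has rank 6, and its Smith normal form has invariant factors (1,1,1,1,1,1).

∂_2: C_2 → C_1 sends each 2-simplex [p,q,r] to [q,r] − [p,r] + [p,q]. For instance
  ∂[v_0,v_2,v_4] = [v_2,v_4] − [v_0,v_4] + [v_0,v_2],
  ∂[v_0,v_1,v_3] = [v_1,v_3] − [v_0,v_3] + [v_0,v_1].
As a 18×12 matrix over Z this has rank 12, with invariant factors (1,1,1,1,1,1,1,1,1,1,1,2).

Reading off H_k = ker ∂_k / im ∂_{k+1}:

  H_0: rank C_0 − rank ∂_1 = 7 − 6 = 1, and the invariant factors of ∂_1 are all 1, so H_0 = Z.
  H_1: rank ker ∂_1 − rank ∂_2 = (18 − 6) − 12 = 0, and ∂_2 has invariant factor 2 > 1, so H_1 = Z/2Z.
  H_2: rank ker ∂_2 − rank ∂_3 = (12 − 12) − 0 = 0, and there is no ∂_3, so H_2 = 0.

(K is a triangulation of the real projective plane RP^2.)

Hence the Betti numbers are b_0 = 1, b_1 = 0, b_2 = 0.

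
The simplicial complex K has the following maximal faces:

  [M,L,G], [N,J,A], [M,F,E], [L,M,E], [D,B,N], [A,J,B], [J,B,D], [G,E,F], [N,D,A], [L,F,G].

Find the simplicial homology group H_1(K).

H_1 = Z^2.

Fix the vertex order A < B < D < E < F < G < J < L < M < N and write every simplex with vertices in increasing order. Then dim K = 2 and the simplices of K are:

  0-simplices (10): A, B, D, E, F, G, J, L, M, N
  1-simplices (20): AB, AD, AJ, AN, BD, BJ, BN, DJ, DN, EF, EG, EL, EM, FG, FL, FM, GL, GM, JN, LM
  2-simplices (10): ABJ, ADN, AJN, BDJ, BDN, EFG, EFM, ELM, FGL, GLM

giving chain groups C_0 ≅ Z^10, C_1 ≅ Z^20, C_2 ≅ Z^10.

∂_1: C_1 → C_0 sends each edge [p,q] (with p < q) to q − p. For instance
  ∂AN = N − A.
The 10×20 boundary matrix has rank 8 and Smith normal form diag(1,1,1,1,1,1,1,1).

The boundary map ∂_2: C_2 → C_1 sends each 2-simplex [p,q,r] to [q,r] − [p,r] + [p,q]. For instance
  ∂BDN = DN − BN + BD,
  ∂EFG = FG − EG + EF.
The resulting 20×10 matrix has rank 10, and its Smith normal form has invariant factors (1,1,1,1,1,1,1,1,1,1).

Now H_k = ker ∂_k / im ∂_{k+1}, so:

  H_1: rank ker ∂_1 − rank ∂_2 = (20 − 8) − 10 = 2, and the invariant factors of ∂_2 are all 1, so H_1 ≅ Z^2.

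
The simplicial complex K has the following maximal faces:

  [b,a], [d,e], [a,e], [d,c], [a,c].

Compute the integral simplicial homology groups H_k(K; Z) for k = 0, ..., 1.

H_0 ≅ Z,  H_1 ≅ Z.

Order the vertices as a < b < c < d < e. Listing each simplex with vertices in this order, K has dimension 1 with simplices:

  0-simplices (5): a, b, c, d, e
  1-simplices (5): ab, ac, ae, cd, de

so the chain groups are C_0 ≅ Z^5, C_1 ≅ Z^5.

The boundary map ∂_1: C_1 → C_0 sends each edge [p,q] (with p < q) to q − p. For instance
  ∂ae = e − a.
As a 5×5 matrix over Z this has rank 4, with invariant factors (1,1,1,1).

Now H_k = ker ∂_k / im ∂_{k+1}, so:

  H_0: rank C_0 − rank ∂_1 = 5 − 4 = 1, and the invariant factors of ∂_1 are all 1, so H_0 ≅ Z.
  H_1: rank ker ∂_1 − rank ∂_2 = (5 − 4) − 0 = 1, and there is no ∂_2, so H_1 ≅ Z.

As a check, the Euler characteristic is 5 − 5 = 0, which agrees with 1 − 1 = 0.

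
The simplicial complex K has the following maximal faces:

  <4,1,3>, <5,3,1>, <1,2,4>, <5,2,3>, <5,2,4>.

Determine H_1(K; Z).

Take the total order 1 < 2 < 3 < 4 < 5 on the vertex set. Then K (dimension 2) consists of the simplices:

  0-simplices (5): [1], [2], [3], [4], [5]
  1-simplices (10): [1,2], [1,3], [1,4], [1,5], [2,3], [2,4], [2,5], [3,4], [3,5], [4,5]
  2-simplices (5): [1,2,4], [1,3,4], [1,3,5], [2,3,5], [2,4,5]

giving chain groups C_0 ≅ Z^5, C_1 ≅ Z^10, C_2 ≅ Z^5.

The boundary map ∂_1: C_1 → C_0 maps an edge to its endpoints' difference, ∂[p,q] = q − p. For instance
  ∂[2,4] = [4] − [2].
As a 5×10 matrix over Z this has rank 4, with invariant factors (1,1,1,1).

Boundary ∂_2: C_2 → C_1 maps a triangle to the signed sum of its edges. For instance
  ∂[1,2,4] = [2,4] − [1,4] + [1,2],
  ∂[1,3,5] = [3,5] − [1,5] + [1,3].
This gives a 10×5 integer matrix of rank 5; reducing to Smith normal form yields diagonal entries (1,1,1,1,1).

From H_k ≅ ker(∂_k) / im(∂_{k+1}) we obtain:

  H_1: rank ker ∂_1 − rank ∂_2 = (10 − 4) − 5 = 1, and the invariant factors of ∂_2 are all 1, so H_1 = Z.

H_1 ≅ Z.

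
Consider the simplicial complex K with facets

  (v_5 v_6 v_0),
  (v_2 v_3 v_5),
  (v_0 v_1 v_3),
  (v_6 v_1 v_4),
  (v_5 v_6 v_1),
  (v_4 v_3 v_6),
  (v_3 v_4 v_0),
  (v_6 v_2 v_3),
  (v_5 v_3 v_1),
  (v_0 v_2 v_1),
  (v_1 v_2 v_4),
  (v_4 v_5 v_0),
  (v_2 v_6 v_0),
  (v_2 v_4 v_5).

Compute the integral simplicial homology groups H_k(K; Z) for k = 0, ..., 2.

H_0 ≅ Z,  H_1 ≅ Z^2,  H_2 ≅ Z.

Fix the vertex order v_0 < v_1 < v_2 < v_3 < v_4 < v_5 < v_6 and write every simplex with vertices in increasing order. Then dim K = 2 and the simplices of K are:

  0-simplices (7): [v_0], [v_1], [v_2], [v_3], [v_4], [v_5], [v_6]
  1-simplices (21): (21 of them)
  2-simplices (14): (14 of them)

giving chain groups C_0 ≅ Z^7, C_1 ≅ Z^21, C_2 ≅ Z^14.

The boundary map ∂_1: C_1 → C_0 maps an edge to its endpoints' difference, ∂[p,q] = q − p.
As a 7×21 matrix over Z this has rank 6, with invariant factors (1,1,1,1,1,1).

The boundary map ∂_2: C_2 → C_1 maps a triangle to the signed sum of its edges. For instance
  ∂[v_2,v_3,v_6] = [v_3,v_6] − [v_2,v_6] + [v_2,v_3],
  ∂[v_1,v_2,v_4] = [v_2,v_4] − [v_1,v_4] + [v_1,v_2].
This gives a 21×14 integer matrix of rank 13; reducing to Smith normal form yields diagonal entries (1,1,1,1,1,1,1,1,1,1,1,1,1).

Reading off H_k = ker ∂_k / im ∂_{k+1}:

  H_0: rank C_0 − rank ∂_1 = 7 − 6 = 1, and the invariant factors of ∂_1 are all 1, so H_0 ≅ Z.
  H_1: rank ker ∂_1 − rank ∂_2 = (21 − 6) − 13 = 2, and the invariant factors of ∂_2 are all 1, so H_1 ≅ Z^2.
  H_2: rank ker ∂_2 − rank ∂_3 = (14 − 13) − 0 = 1, and there is no ∂_3, so H_2 ≅ Z.

(K is a triangulation of the torus T^2.)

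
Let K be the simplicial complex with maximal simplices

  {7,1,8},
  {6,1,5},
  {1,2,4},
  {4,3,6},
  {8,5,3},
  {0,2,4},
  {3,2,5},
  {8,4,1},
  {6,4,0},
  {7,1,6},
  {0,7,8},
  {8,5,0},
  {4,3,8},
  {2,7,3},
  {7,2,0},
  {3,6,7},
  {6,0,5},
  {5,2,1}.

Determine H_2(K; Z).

H_2 ≅ Z.

Order the vertices as 0 < 1 < 2 < 3 < 4 < 5 < 6 < 7 < 8. Listing each simplex with vertices in this order, K has dimension 2 with simplices:

  0-simplices (9): [0], [1], [2], [3], [4], [5], [6], [7], [8]
  1-simplices (27): (27 of them)
  2-simplices (18): [0,2,4], [0,2,7], [0,4,6], [0,5,6], [0,5,8], [0,7,8], [1,2,4], [1,2,5], [1,4,8], [1,5,6], [1,6,7], [1,7,8], [2,3,5], [2,3,7], [3,4,6], [3,4,8], [3,5,8], [3,6,7]

giving chain groups C_0 ≅ Z^9, C_1 ≅ Z^27, C_2 ≅ Z^18.

The boundary map ∂_1: C_1 → C_0 sends each edge [p,q] (with p < q) to q − p. For instance
  ∂[2,3] = [3] − [2].
This gives a 9×27 integer matrix of rank 8; reducing to Smith normal form yields diagonal entries (1,1,1,1,1,1,1,1).

∂_2: C_2 → C_1 acts by ∂[p,q,r] = [q,r] − [p,r] + [p,q]. For instance
  ∂[0,5,8] = [5,8] − [0,8] + [0,5],
  ∂[0,2,4] = [2,4] − [0,4] + [0,2].
The resulting 27×18 matrix has rank 17, and its Smith normal form has invariant factors (1,1,1,1,1,1,1,1,1,1,1,1,1,1,1,1,1).

From H_k ≅ ker(∂_k) / im(∂_{k+1}) we obtain:

  H_2: rank ker ∂_2 − rank ∂_3 = (18 − 17) − 0 = 1, and there is no ∂_3, so H_2 = Z.

(K is a triangulation of the torus T^2.)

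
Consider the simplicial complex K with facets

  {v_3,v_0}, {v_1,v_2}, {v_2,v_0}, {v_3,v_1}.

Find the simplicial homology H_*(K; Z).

Fix the vertex order v_0 < v_1 < v_2 < v_3 and write every simplex with vertices in increasing order. Then dim K = 1 and the simplices of K are:

  0-simplices (4): [v_0], [v_1], [v_2], [v_3]
  1-simplices (4): [v_0,v_2], [v_0,v_3], [v_1,v_2], [v_1,v_3]

giving chain groups C_0 ≅ Z^4, C_1 ≅ Z^4.

∂_1: C_1 → C_0 maps an edge to its endpoints' difference, ∂[p,q] = q − p.
As a 4×4 matrix over Z this has rank 3, with invariant factors (1,1,1).

Now H_k = ker ∂_k / im ∂_{k+1}, so:

  H_0: rank C_0 − rank ∂_1 = 4 − 3 = 1, and the invariant factors of ∂_1 are all 1, so H_0 ≅ Z.
  H_1: rank ker ∂_1 − rank ∂_2 = (4 − 3) − 0 = 1, and there is no ∂_2, so H_1 ≅ Z.

H_0 ≅ Z,  H_1 ≅ Z.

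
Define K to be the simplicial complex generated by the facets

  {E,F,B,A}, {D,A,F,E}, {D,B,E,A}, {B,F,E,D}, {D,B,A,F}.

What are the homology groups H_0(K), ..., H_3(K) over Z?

H_0 = Z,  H_1 = 0,  H_2 = 0,  H_3 = Z.

We work with the vertex ordering A < B < D < E < F. The simplices of K, each written with vertices in increasing order, are:

  0-simplices (5): A, B, D, E, F
  1-simplices (10): AB, AD, AE, AF, BD, BE, BF, DE, DF, EF
  2-simplices (10): ABD, ABE, ABF, ADE, ADF, AEF, BDE, BDF, BEF, DEF
  3-simplices (5): ABDE, ABDF, ABEF, ADEF, BDEF

Hence C_0 ≅ Z^5, C_1 ≅ Z^10, C_2 ≅ Z^10, C_3 ≅ Z^5.

Boundary ∂_1: C_1 → C_0 maps an edge to its endpoints' difference, ∂[p,q] = q − p. For instance
  ∂AB = B − A.
As a 5×10 matrix over Z this has rank 4, with invariant factors (1,1,1,1).

The boundary map ∂_2: C_2 → C_1 sends each 2-simplex [p,q,r] to [q,r] − [p,r] + [p,q]. For instance
  ∂BDF = DF − BF + BD,
  ∂ABF = BF − AF + AB.
This gives a 10×10 integer matrix of rank 6; reducing to Smith normal form yields diagonal entries (1,1,1,1,1,1).

The boundary map ∂_3: C_3 → C_2 sends each 3-simplex σ to the alternating sum Σ_i (−1)^i (σ with its i-th vertex removed). For instance
  ∂ABDF = BDF − ADF + ABF − ABD,
  ∂ABEF = BEF − AEF + ABF − ABE.
The 10×5 boundary matrix has rank 4 and Smith normal form diag(1,1,1,1).

Reading off H_k = ker ∂_k / im ∂_{k+1}:

  H_0: rank C_0 − rank ∂_1 = 5 − 4 = 1, and the invariant factors of ∂_1 are all 1, so H_0 ≅ Z.
  H_1: rank ker ∂_1 − rank ∂_2 = (10 − 4) − 6 = 0, and the invariant factors of ∂_2 are all 1, so H_1 ≅ 0.
  H_2: rank ker ∂_2 − rank ∂_3 = (10 − 6) − 4 = 0, and the invariant factors of ∂_3 are all 1, so H_2 ≅ 0.
  H_3: rank ker ∂_3 − rank ∂_4 = (5 − 4) − 0 = 1, and there is no ∂_4, so H_3 ≅ Z.

(K is a triangulation of the 3-sphere S^3.)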